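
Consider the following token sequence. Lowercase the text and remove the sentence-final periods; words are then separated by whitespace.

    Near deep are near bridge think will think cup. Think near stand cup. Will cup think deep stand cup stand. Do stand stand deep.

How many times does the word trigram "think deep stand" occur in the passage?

Scanning the 22 overlapping trigram windows for "think deep stand":
  position 16–18: think deep stand

1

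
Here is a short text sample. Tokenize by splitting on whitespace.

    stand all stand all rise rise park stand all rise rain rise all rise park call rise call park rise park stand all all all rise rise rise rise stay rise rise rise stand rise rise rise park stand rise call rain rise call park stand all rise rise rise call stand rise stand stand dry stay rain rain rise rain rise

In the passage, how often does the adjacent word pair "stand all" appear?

Scanning the 61 overlapping bigram windows for "stand all":
  position 1–2: stand all
  position 3–4: stand all
  position 8–9: stand all
  position 22–23: stand all
  position 46–47: stand all

5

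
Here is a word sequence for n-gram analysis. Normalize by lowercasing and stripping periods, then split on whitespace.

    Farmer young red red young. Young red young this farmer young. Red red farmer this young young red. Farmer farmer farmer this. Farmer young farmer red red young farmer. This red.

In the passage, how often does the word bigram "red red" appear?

3

Scanning the 30 overlapping bigram windows for "red red":
  position 3–4: red red
  position 12–13: red red
  position 26–27: red red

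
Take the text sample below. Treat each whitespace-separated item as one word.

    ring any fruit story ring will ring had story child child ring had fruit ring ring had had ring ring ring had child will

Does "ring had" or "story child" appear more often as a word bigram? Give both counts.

"ring had": 4 occurrences
"story child": 1 occurrence

"ring had" (4 vs 1)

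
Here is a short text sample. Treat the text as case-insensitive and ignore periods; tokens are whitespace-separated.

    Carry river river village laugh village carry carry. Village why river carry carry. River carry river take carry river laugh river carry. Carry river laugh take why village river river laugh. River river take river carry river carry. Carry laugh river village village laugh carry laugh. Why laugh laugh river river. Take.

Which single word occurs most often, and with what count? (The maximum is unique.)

Unigram frequencies (highest first):
  river: 17
  carry: 13
  laugh: 9
  village: 6
  take: 4
  why: 3

"river", 17 times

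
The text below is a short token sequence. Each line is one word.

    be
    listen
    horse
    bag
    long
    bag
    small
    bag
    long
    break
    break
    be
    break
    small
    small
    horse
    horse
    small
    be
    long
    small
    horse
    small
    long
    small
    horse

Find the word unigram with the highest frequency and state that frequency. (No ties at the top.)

Unigram frequencies (highest first):
  small: 7
  horse: 5
  long: 4
  be: 3
  bag: 3
  break: 3
  … (1 more, each ≤ 1)

"small", 7 times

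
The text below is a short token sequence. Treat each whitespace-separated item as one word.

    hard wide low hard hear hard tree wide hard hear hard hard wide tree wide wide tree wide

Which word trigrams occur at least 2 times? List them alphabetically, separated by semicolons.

Trigram counts meeting the condition (at least 2 times):
  hard hear hard: 2
  wide tree wide: 2

hard hear hard; wide tree wide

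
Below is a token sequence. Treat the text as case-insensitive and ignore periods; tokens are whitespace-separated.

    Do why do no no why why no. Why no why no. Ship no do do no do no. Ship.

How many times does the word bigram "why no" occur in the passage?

3

Scanning the 19 overlapping bigram windows for "why no":
  position 7–8: why no
  position 9–10: why no
  position 11–12: why no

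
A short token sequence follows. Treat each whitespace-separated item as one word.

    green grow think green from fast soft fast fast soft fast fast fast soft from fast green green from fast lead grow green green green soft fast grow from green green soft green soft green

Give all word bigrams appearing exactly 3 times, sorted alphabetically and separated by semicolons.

Bigram counts meeting the condition (exactly 3 times):
  fast fast: 3
  fast soft: 3
  from fast: 3
  green soft: 3
  soft fast: 3

fast fast; fast soft; from fast; green soft; soft fast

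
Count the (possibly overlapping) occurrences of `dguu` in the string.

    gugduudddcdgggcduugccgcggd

0

Sliding a length-4 window over the 26 characters (23 positions):
  (no match at any position)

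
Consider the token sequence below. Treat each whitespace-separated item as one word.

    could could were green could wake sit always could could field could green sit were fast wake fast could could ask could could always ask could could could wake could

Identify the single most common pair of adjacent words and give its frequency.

"could could", 6 times

Bigram frequencies (highest first):
  could could: 6
  could wake: 2
  ask could: 2
  could were: 1
  were green: 1
  green could: 1
  … (16 more, each ≤ 1)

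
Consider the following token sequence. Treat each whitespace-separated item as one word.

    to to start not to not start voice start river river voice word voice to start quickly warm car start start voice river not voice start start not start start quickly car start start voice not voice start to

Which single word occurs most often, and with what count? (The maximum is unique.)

Unigram frequencies (highest first):
  start: 13
  voice: 7
  to: 5
  not: 5
  river: 3
  quickly: 2
  … (3 more, each ≤ 2)

"start", 13 times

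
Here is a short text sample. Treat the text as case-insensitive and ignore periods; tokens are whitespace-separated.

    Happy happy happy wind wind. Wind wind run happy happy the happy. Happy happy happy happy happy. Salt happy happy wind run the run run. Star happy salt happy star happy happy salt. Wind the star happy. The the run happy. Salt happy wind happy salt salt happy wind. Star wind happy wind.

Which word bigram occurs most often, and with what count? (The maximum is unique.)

Bigram frequencies (highest first):
  happy happy: 10
  happy wind: 5
  happy salt: 5
  salt happy: 4
  wind wind: 3
  star happy: 3
  … (17 more, each ≤ 2)

"happy happy", 10 times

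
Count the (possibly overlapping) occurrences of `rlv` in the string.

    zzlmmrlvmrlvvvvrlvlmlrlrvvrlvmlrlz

Sliding a length-3 window over the 34 characters (32 positions):
  position 6–8: rlv
  position 10–12: rlv
  position 16–18: rlv
  position 27–29: rlv

4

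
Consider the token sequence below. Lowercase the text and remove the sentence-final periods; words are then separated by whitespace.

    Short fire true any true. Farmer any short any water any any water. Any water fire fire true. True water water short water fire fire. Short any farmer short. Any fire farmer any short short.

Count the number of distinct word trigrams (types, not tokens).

35 tokens → 33 trigram windows in total.
Repeated trigrams (each contributes count−1 duplicates):
  any water any: 2
  farmer any short: 2
  water fire fire: 2
3 duplicate windows → 33 − 3 = 30 distinct.

30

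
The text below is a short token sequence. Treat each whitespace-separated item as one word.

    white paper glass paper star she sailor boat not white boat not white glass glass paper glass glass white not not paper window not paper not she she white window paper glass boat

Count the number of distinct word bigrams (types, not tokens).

25

33 tokens → 32 bigram windows in total.
Repeated bigrams (each contributes count−1 duplicates):
  paper glass: 3
  boat not: 2
  glass glass: 2
  glass paper: 2
  not paper: 2
  not white: 2
7 duplicate windows → 32 − 7 = 25 distinct.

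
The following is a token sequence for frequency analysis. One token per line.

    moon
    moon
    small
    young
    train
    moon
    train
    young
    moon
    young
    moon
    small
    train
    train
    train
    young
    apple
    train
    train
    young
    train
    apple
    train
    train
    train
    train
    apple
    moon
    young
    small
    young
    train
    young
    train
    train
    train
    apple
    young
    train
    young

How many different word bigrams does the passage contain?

17

40 tokens → 39 bigram windows in total.
Repeated bigrams (each contributes count−1 duplicates):
  train train: 8
  train young: 5
  young train: 5
  train apple: 3
  apple train: 2
  moon small: 2
  moon young: 2
  small young: 2
  … (1 more repeated)
22 duplicate windows → 39 − 22 = 17 distinct.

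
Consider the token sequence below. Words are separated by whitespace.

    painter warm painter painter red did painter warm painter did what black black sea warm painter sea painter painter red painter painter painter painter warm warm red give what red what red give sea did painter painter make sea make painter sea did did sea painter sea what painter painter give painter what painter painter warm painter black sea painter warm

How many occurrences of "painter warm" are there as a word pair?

Scanning the 60 overlapping bigram windows for "painter warm":
  position 1–2: painter warm
  position 7–8: painter warm
  position 24–25: painter warm
  position 55–56: painter warm
  position 60–61: painter warm

5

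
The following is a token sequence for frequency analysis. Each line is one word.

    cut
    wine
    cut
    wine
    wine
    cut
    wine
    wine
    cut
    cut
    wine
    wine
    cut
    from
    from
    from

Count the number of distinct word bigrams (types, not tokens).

16 tokens → 15 bigram windows in total.
Repeated bigrams (each contributes count−1 duplicates):
  cut wine: 4
  wine cut: 4
  wine wine: 3
  from from: 2
9 duplicate windows → 15 − 9 = 6 distinct.

6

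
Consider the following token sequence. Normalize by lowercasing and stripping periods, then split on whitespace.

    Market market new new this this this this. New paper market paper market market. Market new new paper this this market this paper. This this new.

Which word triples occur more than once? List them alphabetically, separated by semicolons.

Trigram counts meeting the condition (more than once):
  market market new: 2
  market new new: 2
  paper this this: 2
  this this new: 2
  this this this: 2

market market new; market new new; paper this this; this this new; this this this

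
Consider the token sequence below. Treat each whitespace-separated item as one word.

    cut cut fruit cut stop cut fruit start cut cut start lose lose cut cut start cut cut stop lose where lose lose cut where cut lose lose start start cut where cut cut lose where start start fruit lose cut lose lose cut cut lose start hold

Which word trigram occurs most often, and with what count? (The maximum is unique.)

Trigram frequencies (highest first):
  lose lose cut: 3
  start cut cut: 2
  cut cut start: 2
  lose cut cut: 2
  cut where cut: 2
  cut lose lose: 2
  … (32 more, each ≤ 2)

"lose lose cut", 3 times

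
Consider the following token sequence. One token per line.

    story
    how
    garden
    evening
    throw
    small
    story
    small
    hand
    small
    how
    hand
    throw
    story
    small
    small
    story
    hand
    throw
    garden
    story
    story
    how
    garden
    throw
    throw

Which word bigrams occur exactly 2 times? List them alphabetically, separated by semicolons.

Bigram counts meeting the condition (exactly 2 times):
  hand throw: 2
  how garden: 2
  small story: 2
  story how: 2
  story small: 2

hand throw; how garden; small story; story how; story small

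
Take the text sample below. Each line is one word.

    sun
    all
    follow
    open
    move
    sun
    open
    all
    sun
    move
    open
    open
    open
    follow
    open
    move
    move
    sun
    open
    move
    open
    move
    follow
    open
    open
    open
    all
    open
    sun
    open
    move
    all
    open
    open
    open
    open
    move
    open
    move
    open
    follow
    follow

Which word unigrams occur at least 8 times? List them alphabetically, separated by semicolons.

move; open

Unigram counts meeting the condition (at least 8 times):
  move: 9
  open: 19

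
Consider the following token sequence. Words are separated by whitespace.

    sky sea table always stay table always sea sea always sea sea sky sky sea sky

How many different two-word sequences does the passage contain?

16 tokens → 15 bigram windows in total.
Repeated bigrams (each contributes count−1 duplicates):
  always sea: 2
  sea sea: 2
  sea sky: 2
  sky sea: 2
  table always: 2
5 duplicate windows → 15 − 5 = 10 distinct.

10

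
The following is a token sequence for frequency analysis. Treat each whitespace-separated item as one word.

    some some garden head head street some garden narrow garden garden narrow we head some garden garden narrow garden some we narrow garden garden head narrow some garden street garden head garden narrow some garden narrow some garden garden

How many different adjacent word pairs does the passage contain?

20

39 tokens → 38 bigram windows in total.
Repeated bigrams (each contributes count−1 duplicates):
  some garden: 6
  garden narrow: 5
  garden garden: 4
  garden head: 3
  narrow garden: 3
  narrow some: 3
18 duplicate windows → 38 − 18 = 20 distinct.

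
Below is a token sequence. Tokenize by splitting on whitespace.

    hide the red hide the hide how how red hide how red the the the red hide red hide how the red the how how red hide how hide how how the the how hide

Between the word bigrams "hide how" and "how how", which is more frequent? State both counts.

"hide how": 5 occurrences
"how how": 3 occurrences

"hide how" (5 vs 3)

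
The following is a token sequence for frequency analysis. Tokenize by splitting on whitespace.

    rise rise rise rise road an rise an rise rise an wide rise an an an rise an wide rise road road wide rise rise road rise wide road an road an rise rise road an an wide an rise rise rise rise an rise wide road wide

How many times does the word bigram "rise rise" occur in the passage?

Scanning the 47 overlapping bigram windows for "rise rise":
  position 1–2: rise rise
  position 2–3: rise rise
  position 3–4: rise rise
  position 9–10: rise rise
  position 24–25: rise rise
  position 33–34: rise rise
  position 40–41: rise rise
  position 41–42: rise rise
  position 42–43: rise rise

9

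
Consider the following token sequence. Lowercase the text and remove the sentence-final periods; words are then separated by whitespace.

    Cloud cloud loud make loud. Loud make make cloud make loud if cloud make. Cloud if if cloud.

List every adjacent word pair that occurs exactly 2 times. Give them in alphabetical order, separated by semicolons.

Bigram counts meeting the condition (exactly 2 times):
  cloud make: 2
  if cloud: 2
  loud make: 2
  make cloud: 2
  make loud: 2

cloud make; if cloud; loud make; make cloud; make loud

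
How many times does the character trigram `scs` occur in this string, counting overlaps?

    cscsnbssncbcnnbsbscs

Sliding a length-3 window over the 20 characters (18 positions):
  position 2–4: scs
  position 18–20: scs

2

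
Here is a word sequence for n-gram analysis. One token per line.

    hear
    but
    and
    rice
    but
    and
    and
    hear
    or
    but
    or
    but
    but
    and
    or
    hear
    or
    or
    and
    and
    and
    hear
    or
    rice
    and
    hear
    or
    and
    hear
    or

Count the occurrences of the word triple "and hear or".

Scanning the 28 overlapping trigram windows for "and hear or":
  position 7–9: and hear or
  position 21–23: and hear or
  position 25–27: and hear or
  position 28–30: and hear or

4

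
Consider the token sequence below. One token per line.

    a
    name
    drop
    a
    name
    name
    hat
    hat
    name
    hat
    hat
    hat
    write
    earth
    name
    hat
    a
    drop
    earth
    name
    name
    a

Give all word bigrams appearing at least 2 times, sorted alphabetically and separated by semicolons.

a name; earth name; hat hat; name hat; name name

Bigram counts meeting the condition (at least 2 times):
  a name: 2
  earth name: 2
  hat hat: 3
  name hat: 3
  name name: 2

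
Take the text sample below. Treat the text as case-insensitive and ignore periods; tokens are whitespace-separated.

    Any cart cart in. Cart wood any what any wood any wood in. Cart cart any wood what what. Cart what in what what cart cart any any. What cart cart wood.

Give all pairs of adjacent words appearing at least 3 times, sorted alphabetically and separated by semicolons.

any wood; cart cart; what cart

Bigram counts meeting the condition (at least 3 times):
  any wood: 3
  cart cart: 4
  what cart: 3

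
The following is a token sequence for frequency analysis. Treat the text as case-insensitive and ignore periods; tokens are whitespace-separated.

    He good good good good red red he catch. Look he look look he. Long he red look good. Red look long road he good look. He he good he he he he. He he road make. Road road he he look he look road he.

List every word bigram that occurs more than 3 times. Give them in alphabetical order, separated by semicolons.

he he; look he

Bigram counts meeting the condition (more than 3 times):
  he he: 7
  look he: 4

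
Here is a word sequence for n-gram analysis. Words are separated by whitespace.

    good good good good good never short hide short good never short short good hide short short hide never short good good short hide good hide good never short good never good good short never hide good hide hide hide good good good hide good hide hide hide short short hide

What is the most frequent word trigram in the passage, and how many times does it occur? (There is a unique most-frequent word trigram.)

"good good good", 4 times

Trigram frequencies (highest first):
  good good good: 4
  good never short: 3
  hide good hide: 3
  short good never: 2
  hide short short: 2
  short short hide: 2
  … (28 more, each ≤ 2)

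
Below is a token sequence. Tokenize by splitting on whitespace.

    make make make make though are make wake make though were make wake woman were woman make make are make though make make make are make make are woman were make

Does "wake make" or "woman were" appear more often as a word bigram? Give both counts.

"woman were" (2 vs 1)

"wake make": 1 occurrence
"woman were": 2 occurrences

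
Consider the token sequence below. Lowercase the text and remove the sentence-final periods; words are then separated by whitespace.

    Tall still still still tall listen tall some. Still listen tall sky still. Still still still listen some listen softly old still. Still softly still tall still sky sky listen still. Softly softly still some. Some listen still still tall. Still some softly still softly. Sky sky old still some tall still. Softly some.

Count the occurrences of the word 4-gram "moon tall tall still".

Scanning the 51 overlapping 4-gram windows for "moon tall tall still":
  (none found)

0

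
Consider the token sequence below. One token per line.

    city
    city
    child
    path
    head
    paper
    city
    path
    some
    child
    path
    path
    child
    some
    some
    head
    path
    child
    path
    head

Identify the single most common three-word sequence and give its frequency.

"child path head", 2 times

Trigram frequencies (highest first):
  child path head: 2
  city city child: 1
  city child path: 1
  path head paper: 1
  head paper city: 1
  paper city path: 1
  … (11 more, each ≤ 1)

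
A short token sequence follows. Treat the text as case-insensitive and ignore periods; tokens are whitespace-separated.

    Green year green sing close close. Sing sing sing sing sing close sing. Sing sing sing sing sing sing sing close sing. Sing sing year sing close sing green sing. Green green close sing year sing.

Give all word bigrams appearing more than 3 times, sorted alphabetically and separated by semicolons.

Bigram counts meeting the condition (more than 3 times):
  close sing: 5
  sing close: 4
  sing sing: 13

close sing; sing close; sing sing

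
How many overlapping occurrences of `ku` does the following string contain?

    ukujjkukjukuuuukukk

Sliding a length-2 window over the 19 characters (18 positions):
  position 2–3: ku
  position 6–7: ku
  position 11–12: ku
  position 16–17: ku

4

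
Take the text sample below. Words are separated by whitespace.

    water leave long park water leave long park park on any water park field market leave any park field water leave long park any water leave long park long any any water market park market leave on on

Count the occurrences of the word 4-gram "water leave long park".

4

Scanning the 35 overlapping 4-gram windows for "water leave long park":
  position 1–4: water leave long park
  position 5–8: water leave long park
  position 20–23: water leave long park
  position 25–28: water leave long park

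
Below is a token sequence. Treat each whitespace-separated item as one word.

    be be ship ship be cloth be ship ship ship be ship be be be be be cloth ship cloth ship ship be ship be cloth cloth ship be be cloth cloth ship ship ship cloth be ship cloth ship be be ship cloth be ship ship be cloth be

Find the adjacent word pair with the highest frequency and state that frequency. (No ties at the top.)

"ship be", 8 times

Bigram frequencies (highest first):
  ship be: 8
  be be: 7
  be ship: 7
  ship ship: 7
  be cloth: 5
  cloth ship: 5
  … (3 more, each ≤ 4)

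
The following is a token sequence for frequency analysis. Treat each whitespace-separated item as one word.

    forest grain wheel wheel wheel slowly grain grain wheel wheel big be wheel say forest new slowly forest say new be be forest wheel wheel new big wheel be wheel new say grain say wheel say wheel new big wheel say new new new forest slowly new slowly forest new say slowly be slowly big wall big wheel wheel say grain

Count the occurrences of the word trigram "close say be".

0

Scanning the 59 overlapping trigram windows for "close say be":
  (none found)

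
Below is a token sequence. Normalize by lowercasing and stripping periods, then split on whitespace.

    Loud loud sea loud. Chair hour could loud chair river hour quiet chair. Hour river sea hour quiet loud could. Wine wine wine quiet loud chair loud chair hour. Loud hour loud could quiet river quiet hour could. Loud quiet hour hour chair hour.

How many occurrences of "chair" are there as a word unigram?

Scanning the 44 tokens for "chair":
  position 5: chair
  position 9: chair
  position 13: chair
  position 26: chair
  position 28: chair
  position 43: chair

6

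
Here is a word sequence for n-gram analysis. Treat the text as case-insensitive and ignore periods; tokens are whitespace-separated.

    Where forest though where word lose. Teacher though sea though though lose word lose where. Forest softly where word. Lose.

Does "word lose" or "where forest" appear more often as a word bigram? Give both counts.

"word lose": 3 occurrences
"where forest": 2 occurrences

"word lose" (3 vs 2)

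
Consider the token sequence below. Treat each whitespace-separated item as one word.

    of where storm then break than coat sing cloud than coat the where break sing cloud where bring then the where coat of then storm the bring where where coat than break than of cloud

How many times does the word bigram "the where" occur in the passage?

2

Scanning the 34 overlapping bigram windows for "the where":
  position 12–13: the where
  position 20–21: the where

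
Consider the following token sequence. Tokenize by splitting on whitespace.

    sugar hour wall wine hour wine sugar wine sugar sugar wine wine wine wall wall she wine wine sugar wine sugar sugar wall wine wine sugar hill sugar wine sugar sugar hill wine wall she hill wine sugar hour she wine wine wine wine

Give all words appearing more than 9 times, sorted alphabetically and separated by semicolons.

sugar; wine

Unigram counts meeting the condition (more than 9 times):
  sugar: 12
  wine: 18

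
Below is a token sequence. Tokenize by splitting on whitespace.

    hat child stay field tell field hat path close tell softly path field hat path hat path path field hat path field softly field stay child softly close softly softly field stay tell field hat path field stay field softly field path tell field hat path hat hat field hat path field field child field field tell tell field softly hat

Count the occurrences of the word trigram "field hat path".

Scanning the 59 overlapping trigram windows for "field hat path":
  position 6–8: field hat path
  position 13–15: field hat path
  position 19–21: field hat path
  position 34–36: field hat path
  position 44–46: field hat path
  position 49–51: field hat path

6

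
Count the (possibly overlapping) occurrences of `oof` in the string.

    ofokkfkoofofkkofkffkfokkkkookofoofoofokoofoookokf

4

Sliding a length-3 window over the 49 characters (47 positions):
  position 8–10: oof
  position 32–34: oof
  position 35–37: oof
  position 40–42: oof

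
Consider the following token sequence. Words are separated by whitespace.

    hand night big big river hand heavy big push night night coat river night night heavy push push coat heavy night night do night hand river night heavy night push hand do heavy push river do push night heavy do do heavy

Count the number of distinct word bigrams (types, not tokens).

42 tokens → 41 bigram windows in total.
Repeated bigrams (each contributes count−1 duplicates):
  night heavy: 3
  night night: 3
  do heavy: 2
  heavy night: 2
  heavy push: 2
  push night: 2
  river night: 2
9 duplicate windows → 41 − 9 = 32 distinct.

32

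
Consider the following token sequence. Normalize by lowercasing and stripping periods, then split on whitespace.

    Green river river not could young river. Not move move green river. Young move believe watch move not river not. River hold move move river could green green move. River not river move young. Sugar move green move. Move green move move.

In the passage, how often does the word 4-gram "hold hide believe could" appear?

Scanning the 39 overlapping 4-gram windows for "hold hide believe could":
  (none found)

0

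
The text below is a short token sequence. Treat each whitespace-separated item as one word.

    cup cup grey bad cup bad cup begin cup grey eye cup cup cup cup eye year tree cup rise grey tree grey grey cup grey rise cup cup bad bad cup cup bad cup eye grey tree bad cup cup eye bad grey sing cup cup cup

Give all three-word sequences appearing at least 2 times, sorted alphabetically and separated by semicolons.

bad cup cup; cup bad cup; cup cup bad; cup cup cup; cup cup eye

Trigram counts meeting the condition (at least 2 times):
  bad cup cup: 2
  cup bad cup: 2
  cup cup bad: 2
  cup cup cup: 3
  cup cup eye: 2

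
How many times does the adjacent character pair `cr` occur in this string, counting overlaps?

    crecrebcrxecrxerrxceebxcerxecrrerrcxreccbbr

5

Sliding a length-2 window over the 43 characters (42 positions):
  position 1–2: cr
  position 4–5: cr
  position 8–9: cr
  position 12–13: cr
  position 29–30: cr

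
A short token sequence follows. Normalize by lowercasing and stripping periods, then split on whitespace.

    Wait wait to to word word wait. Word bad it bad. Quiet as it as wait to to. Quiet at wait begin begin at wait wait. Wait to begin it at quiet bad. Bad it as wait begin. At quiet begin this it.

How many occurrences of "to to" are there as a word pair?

Scanning the 42 overlapping bigram windows for "to to":
  position 3–4: to to
  position 17–18: to to

2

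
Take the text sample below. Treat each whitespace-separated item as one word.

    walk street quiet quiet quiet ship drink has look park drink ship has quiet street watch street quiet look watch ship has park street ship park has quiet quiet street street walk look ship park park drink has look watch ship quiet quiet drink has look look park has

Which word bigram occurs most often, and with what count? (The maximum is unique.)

"quiet quiet", 4 times

Bigram frequencies (highest first):
  quiet quiet: 4
  drink has: 3
  has look: 3
  street quiet: 2
  look park: 2
  park drink: 2
  … (25 more, each ≤ 2)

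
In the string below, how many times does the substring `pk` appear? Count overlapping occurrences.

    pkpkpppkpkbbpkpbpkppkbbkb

7

Sliding a length-2 window over the 25 characters (24 positions):
  position 1–2: pk
  position 3–4: pk
  position 7–8: pk
  position 9–10: pk
  position 13–14: pk
  position 17–18: pk
  position 20–21: pk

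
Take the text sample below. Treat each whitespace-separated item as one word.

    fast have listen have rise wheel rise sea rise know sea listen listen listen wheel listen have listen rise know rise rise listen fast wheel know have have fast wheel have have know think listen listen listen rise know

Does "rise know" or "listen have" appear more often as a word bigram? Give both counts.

"rise know": 3 occurrences
"listen have": 2 occurrences

"rise know" (3 vs 2)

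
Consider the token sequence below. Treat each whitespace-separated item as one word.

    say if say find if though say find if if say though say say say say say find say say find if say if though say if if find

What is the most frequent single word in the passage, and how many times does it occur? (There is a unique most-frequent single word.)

Unigram frequencies (highest first):
  say: 13
  if: 8
  find: 5
  though: 3

"say", 13 times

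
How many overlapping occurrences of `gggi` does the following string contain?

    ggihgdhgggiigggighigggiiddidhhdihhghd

3

Sliding a length-4 window over the 37 characters (34 positions):
  position 8–11: gggi
  position 13–16: gggi
  position 20–23: gggi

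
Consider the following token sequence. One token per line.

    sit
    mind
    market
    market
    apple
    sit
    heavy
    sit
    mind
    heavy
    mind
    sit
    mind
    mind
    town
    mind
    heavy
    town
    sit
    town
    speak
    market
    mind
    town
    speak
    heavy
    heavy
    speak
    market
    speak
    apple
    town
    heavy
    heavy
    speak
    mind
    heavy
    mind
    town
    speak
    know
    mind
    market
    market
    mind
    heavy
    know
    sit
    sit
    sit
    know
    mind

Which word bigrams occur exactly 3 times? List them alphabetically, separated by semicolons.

mind town; sit mind; town speak

Bigram counts meeting the condition (exactly 3 times):
  mind town: 3
  sit mind: 3
  town speak: 3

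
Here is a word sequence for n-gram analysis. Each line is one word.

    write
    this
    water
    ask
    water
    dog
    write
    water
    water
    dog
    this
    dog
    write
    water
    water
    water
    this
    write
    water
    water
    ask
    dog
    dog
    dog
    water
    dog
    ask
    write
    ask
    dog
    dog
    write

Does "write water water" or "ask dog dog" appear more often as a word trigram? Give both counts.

"write water water" (3 vs 2)

"write water water": 3 occurrences
"ask dog dog": 2 occurrences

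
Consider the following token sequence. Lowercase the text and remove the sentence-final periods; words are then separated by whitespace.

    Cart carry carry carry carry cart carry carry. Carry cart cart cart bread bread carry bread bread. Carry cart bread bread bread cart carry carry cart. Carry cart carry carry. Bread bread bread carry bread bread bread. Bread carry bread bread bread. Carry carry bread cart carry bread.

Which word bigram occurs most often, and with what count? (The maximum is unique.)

"bread bread", 11 times

Bigram frequencies (highest first):
  bread bread: 11
  carry carry: 8
  cart carry: 6
  carry bread: 6
  carry cart: 5
  bread carry: 5
  … (3 more, each ≤ 2)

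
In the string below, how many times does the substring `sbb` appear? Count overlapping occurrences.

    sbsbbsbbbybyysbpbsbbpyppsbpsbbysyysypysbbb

5

Sliding a length-3 window over the 42 characters (40 positions):
  position 3–5: sbb
  position 6–8: sbb
  position 18–20: sbb
  position 28–30: sbb
  position 39–41: sbb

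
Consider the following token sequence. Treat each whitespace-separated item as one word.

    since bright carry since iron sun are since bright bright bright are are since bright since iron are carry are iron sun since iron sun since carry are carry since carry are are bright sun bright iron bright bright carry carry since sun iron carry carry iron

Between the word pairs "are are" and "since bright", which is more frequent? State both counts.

"are are": 2 occurrences
"since bright": 3 occurrences

"since bright" (3 vs 2)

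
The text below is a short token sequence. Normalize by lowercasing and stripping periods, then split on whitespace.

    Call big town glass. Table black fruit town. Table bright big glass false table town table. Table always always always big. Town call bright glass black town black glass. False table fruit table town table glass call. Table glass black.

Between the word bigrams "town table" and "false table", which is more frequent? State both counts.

"town table" (3 vs 2)

"town table": 3 occurrences
"false table": 2 occurrences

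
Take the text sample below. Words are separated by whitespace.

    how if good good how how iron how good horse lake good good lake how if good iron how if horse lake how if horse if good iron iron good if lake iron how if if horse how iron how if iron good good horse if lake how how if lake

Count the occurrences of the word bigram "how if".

Scanning the 50 overlapping bigram windows for "how if":
  position 1–2: how if
  position 15–16: how if
  position 19–20: how if
  position 23–24: how if
  position 34–35: how if
  position 40–41: how if
  position 49–50: how if

7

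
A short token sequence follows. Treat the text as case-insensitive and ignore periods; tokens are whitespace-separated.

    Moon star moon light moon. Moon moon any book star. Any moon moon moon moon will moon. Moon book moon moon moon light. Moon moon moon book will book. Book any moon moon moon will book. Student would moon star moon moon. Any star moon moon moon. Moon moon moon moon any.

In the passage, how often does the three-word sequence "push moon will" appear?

Scanning the 50 overlapping trigram windows for "push moon will":
  (none found)

0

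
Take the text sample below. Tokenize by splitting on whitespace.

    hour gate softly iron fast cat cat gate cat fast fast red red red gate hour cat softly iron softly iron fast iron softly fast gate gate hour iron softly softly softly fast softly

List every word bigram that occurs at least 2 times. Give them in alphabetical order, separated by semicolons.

Bigram counts meeting the condition (at least 2 times):
  gate hour: 2
  iron fast: 2
  iron softly: 3
  red red: 2
  softly fast: 2
  softly iron: 3
  softly softly: 2

gate hour; iron fast; iron softly; red red; softly fast; softly iron; softly softly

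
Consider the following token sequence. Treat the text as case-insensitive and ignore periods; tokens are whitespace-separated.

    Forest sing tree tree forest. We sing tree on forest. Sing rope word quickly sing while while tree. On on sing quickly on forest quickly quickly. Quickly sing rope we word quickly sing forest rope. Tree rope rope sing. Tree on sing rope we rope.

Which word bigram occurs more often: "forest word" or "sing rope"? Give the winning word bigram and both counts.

"forest word": 0 occurrences
"sing rope": 3 occurrences

"sing rope" (3 vs 0)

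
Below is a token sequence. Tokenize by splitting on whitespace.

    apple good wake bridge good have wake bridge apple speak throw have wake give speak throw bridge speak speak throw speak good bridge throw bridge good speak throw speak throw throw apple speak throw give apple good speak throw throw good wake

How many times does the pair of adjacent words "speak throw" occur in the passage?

Scanning the 41 overlapping bigram windows for "speak throw":
  position 10–11: speak throw
  position 15–16: speak throw
  position 19–20: speak throw
  position 27–28: speak throw
  position 29–30: speak throw
  position 33–34: speak throw
  position 38–39: speak throw

7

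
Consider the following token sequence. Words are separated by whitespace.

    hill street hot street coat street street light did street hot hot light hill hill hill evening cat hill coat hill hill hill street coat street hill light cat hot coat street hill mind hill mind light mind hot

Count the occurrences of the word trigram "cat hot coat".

Scanning the 37 overlapping trigram windows for "cat hot coat":
  position 29–31: cat hot coat

1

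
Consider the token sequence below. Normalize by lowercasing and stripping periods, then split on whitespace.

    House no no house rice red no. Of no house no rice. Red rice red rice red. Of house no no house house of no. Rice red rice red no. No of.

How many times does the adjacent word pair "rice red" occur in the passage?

6

Scanning the 31 overlapping bigram windows for "rice red":
  position 5–6: rice red
  position 12–13: rice red
  position 14–15: rice red
  position 16–17: rice red
  position 26–27: rice red
  position 28–29: rice red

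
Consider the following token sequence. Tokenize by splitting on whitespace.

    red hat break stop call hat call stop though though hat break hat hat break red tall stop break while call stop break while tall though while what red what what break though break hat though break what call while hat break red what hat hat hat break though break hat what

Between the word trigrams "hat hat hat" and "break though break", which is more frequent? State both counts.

"break though break" (2 vs 1)

"hat hat hat": 1 occurrence
"break though break": 2 occurrences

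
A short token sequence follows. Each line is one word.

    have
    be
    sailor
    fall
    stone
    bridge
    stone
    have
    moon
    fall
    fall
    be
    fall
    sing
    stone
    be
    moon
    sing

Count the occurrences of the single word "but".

0

Scanning the 18 tokens for "but":
  (none found)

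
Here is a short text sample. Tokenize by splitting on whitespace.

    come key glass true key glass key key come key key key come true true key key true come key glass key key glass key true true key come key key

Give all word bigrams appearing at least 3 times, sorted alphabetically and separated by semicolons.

come key; glass key; key come; key glass; key key; true key

Bigram counts meeting the condition (at least 3 times):
  come key: 4
  glass key: 3
  key come: 3
  key glass: 4
  key key: 6
  true key: 3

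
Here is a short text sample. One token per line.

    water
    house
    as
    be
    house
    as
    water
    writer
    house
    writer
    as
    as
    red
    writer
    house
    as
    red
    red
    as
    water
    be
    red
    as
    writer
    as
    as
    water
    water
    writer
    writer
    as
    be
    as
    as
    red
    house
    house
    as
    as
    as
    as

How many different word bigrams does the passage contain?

22

41 tokens → 40 bigram windows in total.
Repeated bigrams (each contributes count−1 duplicates):
  as as: 6
  house as: 4
  as red: 3
  as water: 3
  writer as: 3
  as be: 2
  red as: 2
  water writer: 2
  … (1 more repeated)
18 duplicate windows → 40 − 18 = 22 distinct.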